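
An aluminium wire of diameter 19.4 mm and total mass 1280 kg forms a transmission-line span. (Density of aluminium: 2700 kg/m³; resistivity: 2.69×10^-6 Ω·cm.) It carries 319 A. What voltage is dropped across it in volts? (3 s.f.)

ρ = 2.69×10^-6 Ω·cm = 2.69×10^-8 Ω·m
A = π(d/2)² = π(9.7000e-03 m)² = 2.9559e-04 m²
L = m/(density·A) = 1280/(2700×2.9559e-04) = 1604 m
R = ρL/A = (2.69×10^-8)(1604)/(2.9559e-04) = 0.146 Ω
V = IR = 319 × 0.146 = 46.6 V

46.6 V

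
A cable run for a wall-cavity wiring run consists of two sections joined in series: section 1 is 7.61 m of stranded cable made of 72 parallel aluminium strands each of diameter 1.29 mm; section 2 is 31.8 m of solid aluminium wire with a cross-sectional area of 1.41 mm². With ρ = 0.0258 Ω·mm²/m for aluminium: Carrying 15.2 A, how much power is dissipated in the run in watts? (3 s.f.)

ρ = 0.0258 Ω·mm²/m = 2.58×10^-8 Ω·m
Section 1: A_strand = π(6.4500e-04)² = 1.307e-06 m²; R₁ = ρL/(N·A_s) = (2.58×10^-8)(7.61)/(72×1.307e-06) = 0.002086 Ω
Section 2: A = 1.41 mm² = 1.410e-06 m²
R₂ = (2.58×10^-8)(31.8)/(1.410e-06) = 0.5819 Ω
R = R₁ + R₂ = 0.584 Ω
P = I²R = (15.2)² × 0.584 = 135 W

135 W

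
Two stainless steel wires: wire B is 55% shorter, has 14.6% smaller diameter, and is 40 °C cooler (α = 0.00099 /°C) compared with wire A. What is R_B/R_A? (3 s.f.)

0.593

R ∝ ρL/d² with ρ ∝ (1+αΔT), so R_B/R_A = (1 − 55/100) × (1 − 14.6/100)⁻² × (1 − 0.00099×40)
= 0.45 × 1.371 × 0.9604 = 0.593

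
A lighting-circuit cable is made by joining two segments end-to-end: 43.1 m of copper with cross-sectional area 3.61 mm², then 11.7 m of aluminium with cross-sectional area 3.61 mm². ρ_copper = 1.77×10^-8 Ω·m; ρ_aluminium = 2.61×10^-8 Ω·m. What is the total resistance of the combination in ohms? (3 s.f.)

Segment 1: A = 3.61 mm² = 3.610e-06 m²
R₁ = ρL/A = (1.77×10^-8)(43.1)/(3.610e-06) = 0.2113 Ω
R₂ = (2.61×10^-8)(11.7)/(3.610e-06) = 0.08459 Ω
R = R₁ + R₂ = 0.296 Ω

0.296 Ω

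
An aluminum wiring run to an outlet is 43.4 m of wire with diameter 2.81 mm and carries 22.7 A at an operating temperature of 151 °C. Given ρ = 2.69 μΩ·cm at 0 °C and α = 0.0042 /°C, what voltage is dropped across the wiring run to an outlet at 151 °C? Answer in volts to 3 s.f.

6.98 V

ρ = 2.69 μΩ·cm = 2.69×10^-8 Ω·m
A = π(d/2)² = π(1.4050e-03 m)² = 6.202e-06 m²
R₍0₎ = ρL/A = (2.69×10^-8)(43.4)/(6.202e-06) = 0.1883 Ω
R₍151₎ = R₍0₎(1 + αΔT) = 0.1883 × (1 + 0.0042×151) = 0.3076 Ω
V = IR = 22.7 × 0.3076 = 6.98 V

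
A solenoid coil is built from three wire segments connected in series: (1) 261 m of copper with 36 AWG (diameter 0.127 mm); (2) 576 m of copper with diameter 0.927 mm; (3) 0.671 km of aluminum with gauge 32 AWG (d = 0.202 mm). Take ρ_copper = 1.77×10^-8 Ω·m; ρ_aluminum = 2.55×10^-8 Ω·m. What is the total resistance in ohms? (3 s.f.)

Seg 1: A = π(0.127/2 mm)² = π(6.3500e-05 m)² = 1.267e-08 m²
R_1 = (1.77×10^-8)(261)/(1.267e-08) = 364.7 Ω
Seg 2: A = π(d/2)² = π(4.6350e-04 m)² = 6.749e-07 m²
R_2 = (1.77×10^-8)(576)/(6.749e-07) = 15.11 Ω
Seg 3: A = π(0.202/2 mm)² = π(1.0100e-04 m)² = 3.205e-08 m²
R_3 = (2.55×10^-8)(671)/(3.205e-08) = 533.9 Ω
R_total = R_1 + R_2 + R_3 = 914 Ω

914 Ω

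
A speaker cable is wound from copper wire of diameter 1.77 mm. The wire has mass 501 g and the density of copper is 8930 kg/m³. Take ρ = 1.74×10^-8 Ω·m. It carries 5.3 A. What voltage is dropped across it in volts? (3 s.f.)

A = π(d/2)² = π(8.8500e-04 m)² = 2.4606e-06 m²
L = m/(density·A) = 0.501/(8930×2.4606e-06) = 22.8 m
R = ρL/A = (1.74×10^-8)(22.8)/(2.4606e-06) = 0.1612 Ω
V = IR = 5.3 × 0.1612 = 0.855 V

0.855 V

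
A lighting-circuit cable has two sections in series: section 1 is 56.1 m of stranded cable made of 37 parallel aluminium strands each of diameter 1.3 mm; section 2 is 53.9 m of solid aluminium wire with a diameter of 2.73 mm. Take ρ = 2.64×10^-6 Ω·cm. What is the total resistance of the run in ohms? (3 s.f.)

ρ = 2.64×10^-6 Ω·cm = 2.64×10^-8 Ω·m
Section 1: A_strand = π(6.5000e-04)² = 1.327e-06 m²; R₁ = ρL/(N·A_s) = (2.64×10^-8)(56.1)/(37×1.327e-06) = 0.03016 Ω
Section 2: A = π(d/2)² = π(1.3650e-03 m)² = 5.853e-06 m²
R₂ = (2.64×10^-8)(53.9)/(5.853e-06) = 0.2431 Ω
R = R₁ + R₂ = 0.273 Ω

0.273 Ω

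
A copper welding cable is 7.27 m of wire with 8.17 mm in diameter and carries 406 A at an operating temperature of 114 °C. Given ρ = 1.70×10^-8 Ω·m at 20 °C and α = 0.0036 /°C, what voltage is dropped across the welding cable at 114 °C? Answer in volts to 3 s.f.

1.28 V

A = π(d/2)² = π(4.0850e-03 m)² = 5.242e-05 m²
R₍20₎ = ρL/A = (1.70×10^-8)(7.27)/(5.242e-05) = 0.002357 Ω
R₍114₎ = R₍20₎(1 + αΔT) = 0.002357 × (1 + 0.0036×94) = 0.003155 Ω
V = IR = 406 × 0.003155 = 1.28 V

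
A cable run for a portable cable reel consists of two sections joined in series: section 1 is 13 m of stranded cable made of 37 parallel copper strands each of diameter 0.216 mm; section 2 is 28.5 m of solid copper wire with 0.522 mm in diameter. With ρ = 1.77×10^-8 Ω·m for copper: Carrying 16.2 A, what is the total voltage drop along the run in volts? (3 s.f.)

40.9 V

Section 1: A_strand = π(1.0800e-04)² = 3.664e-08 m²; R₁ = ρL/(N·A_s) = (1.77×10^-8)(13)/(37×3.664e-08) = 0.1697 Ω
Section 2: A = π(d/2)² = π(2.6100e-04 m)² = 2.140e-07 m²
R₂ = (1.77×10^-8)(28.5)/(2.140e-07) = 2.357 Ω
R = R₁ + R₂ = 2.527 Ω
V = IR = 16.2 × 2.527 = 40.9 V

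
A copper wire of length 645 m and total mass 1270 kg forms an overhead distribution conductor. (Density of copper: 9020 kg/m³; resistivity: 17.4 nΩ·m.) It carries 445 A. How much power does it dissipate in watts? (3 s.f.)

10200 W

ρ = 17.4 nΩ·m = 1.74×10^-8 Ω·m
A = m/(density·L) = 1270/(9020×645) = 2.1829e-04 m²
R = ρL/A = (1.74×10^-8)(645)/(2.1829e-04) = 0.05141 Ω
P = I²R = (445)² × 0.05141 = 10200 W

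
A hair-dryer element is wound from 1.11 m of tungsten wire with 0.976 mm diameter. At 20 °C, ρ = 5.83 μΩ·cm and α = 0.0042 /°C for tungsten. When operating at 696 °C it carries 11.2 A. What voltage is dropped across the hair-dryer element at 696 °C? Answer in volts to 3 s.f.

3.72 V

ρ = 5.83 μΩ·cm = 5.83×10^-8 Ω·m
A = π(d/2)² = π(4.8800e-04 m)² = 7.482e-07 m²
R₍20₎ = ρL/A = (5.83×10^-8)(1.11)/(7.482e-07) = 0.0865 Ω
R₍696₎ = R₍20₎(1 + αΔT) = 0.0865 × (1 + 0.0042×676) = 0.3321 Ω
V = IR = 11.2 × 0.3321 = 3.72 V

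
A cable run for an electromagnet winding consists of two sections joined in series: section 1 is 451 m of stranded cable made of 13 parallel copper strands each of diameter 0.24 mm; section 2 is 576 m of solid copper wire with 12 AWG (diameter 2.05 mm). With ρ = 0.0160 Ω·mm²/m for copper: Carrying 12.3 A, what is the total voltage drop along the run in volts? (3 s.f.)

ρ = 0.0160 Ω·mm²/m = 1.60×10^-8 Ω·m
Section 1: A_strand = π(1.2000e-04)² = 4.524e-08 m²; R₁ = ρL/(N·A_s) = (1.60×10^-8)(451)/(13×4.524e-08) = 12.27 Ω
Section 2: A = π(2.05/2 mm)² = π(1.0250e-03 m)² = 3.301e-06 m²
R₂ = (1.60×10^-8)(576)/(3.301e-06) = 2.792 Ω
R = R₁ + R₂ = 15.06 Ω
V = IR = 12.3 × 15.06 = 185 V

185 V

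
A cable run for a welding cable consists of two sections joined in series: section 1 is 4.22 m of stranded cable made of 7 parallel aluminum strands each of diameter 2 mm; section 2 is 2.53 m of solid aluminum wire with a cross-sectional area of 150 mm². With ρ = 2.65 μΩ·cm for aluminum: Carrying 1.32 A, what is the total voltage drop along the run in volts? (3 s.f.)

ρ = 2.65 μΩ·cm = 2.65×10^-8 Ω·m
Section 1: A_strand = π(1.0000e-03)² = 3.142e-06 m²; R₁ = ρL/(N·A_s) = (2.65×10^-8)(4.22)/(7×3.142e-06) = 0.005085 Ω
Section 2: A = 150 mm² = 1.500e-04 m²
R₂ = (2.65×10^-8)(2.53)/(1.500e-04) = 4.470×10^-4 Ω
R = R₁ + R₂ = 0.005532 Ω
V = IR = 1.32 × 0.005532 = 0.00730 V

0.00730 V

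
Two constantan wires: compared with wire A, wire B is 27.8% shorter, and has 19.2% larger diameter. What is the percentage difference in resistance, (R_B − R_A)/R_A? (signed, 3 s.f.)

R ∝ L/d², so R_B/R_A = (1 − 27.8/100) × (1 + 19.2/100)⁻²
= 0.722 × 0.7038 = 0.5081
(R_B − R_A)/R_A = 0.5081 − 1 = -49.2%

-49.2%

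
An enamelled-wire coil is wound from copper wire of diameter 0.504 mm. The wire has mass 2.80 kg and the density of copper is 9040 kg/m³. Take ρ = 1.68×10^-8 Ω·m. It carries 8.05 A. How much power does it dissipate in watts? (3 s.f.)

8470 W

A = π(d/2)² = π(2.5200e-04 m)² = 1.9950e-07 m²
L = m/(density·A) = 2.8/(9040×1.9950e-07) = 1553 m
R = ρL/A = (1.68×10^-8)(1553)/(1.9950e-07) = 130.7 Ω
P = I²R = (8.05)² × 130.7 = 8470 W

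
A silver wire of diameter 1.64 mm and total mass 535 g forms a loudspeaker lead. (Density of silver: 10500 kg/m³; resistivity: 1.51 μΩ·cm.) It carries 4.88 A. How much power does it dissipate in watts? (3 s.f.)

ρ = 1.51 μΩ·cm = 1.51×10^-8 Ω·m
A = π(d/2)² = π(8.2000e-04 m)² = 2.1124e-06 m²
L = m/(density·A) = 0.535/(10500×2.1124e-06) = 24.12 m
R = ρL/A = (1.51×10^-8)(24.12)/(2.1124e-06) = 0.1724 Ω
P = I²R = (4.88)² × 0.1724 = 4.11 W

4.11 W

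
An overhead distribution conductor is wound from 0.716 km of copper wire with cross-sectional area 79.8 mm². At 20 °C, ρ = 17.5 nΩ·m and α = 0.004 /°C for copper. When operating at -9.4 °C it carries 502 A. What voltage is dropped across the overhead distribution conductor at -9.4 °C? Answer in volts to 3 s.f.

ρ = 17.5 nΩ·m = 1.75×10^-8 Ω·m
A = 79.8 mm² = 7.980e-05 m²
R₍20₎ = ρL/A = (1.75×10^-8)(716)/(7.980e-05) = 0.157 Ω
R₍-9.4₎ = R₍20₎(1 + αΔT) = 0.157 × (1 + 0.004×-29.4) = 0.1386 Ω
V = IR = 502 × 0.1386 = 69.6 V

69.6 V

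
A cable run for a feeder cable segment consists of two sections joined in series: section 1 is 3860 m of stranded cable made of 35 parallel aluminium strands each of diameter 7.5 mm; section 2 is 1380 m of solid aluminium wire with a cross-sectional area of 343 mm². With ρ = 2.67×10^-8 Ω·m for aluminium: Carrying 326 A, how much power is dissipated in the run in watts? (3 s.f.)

18500 W

Section 1: A_strand = π(3.7500e-03)² = 4.418e-05 m²; R₁ = ρL/(N·A_s) = (2.67×10^-8)(3860)/(35×4.418e-05) = 0.06665 Ω
Section 2: A = 343 mm² = 3.430e-04 m²
R₂ = (2.67×10^-8)(1380)/(3.430e-04) = 0.1074 Ω
R = R₁ + R₂ = 0.1741 Ω
P = I²R = (326)² × 0.1741 = 18500 W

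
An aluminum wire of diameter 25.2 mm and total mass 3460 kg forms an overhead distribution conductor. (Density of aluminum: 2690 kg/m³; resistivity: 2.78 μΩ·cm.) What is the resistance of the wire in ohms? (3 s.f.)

0.144 Ω

ρ = 2.78 μΩ·cm = 2.78×10^-8 Ω·m
A = π(d/2)² = π(1.2600e-02 m)² = 4.9876e-04 m²
L = m/(density·A) = 3460/(2690×4.9876e-04) = 2579 m
R = ρL/A = (2.78×10^-8)(2579)/(4.9876e-04) = 0.144 Ω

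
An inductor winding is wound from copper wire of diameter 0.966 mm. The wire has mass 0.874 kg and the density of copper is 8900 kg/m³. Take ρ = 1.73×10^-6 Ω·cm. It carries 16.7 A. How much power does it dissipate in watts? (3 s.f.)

882 W

ρ = 1.73×10^-6 Ω·cm = 1.73×10^-8 Ω·m
A = π(d/2)² = π(4.8300e-04 m)² = 7.3290e-07 m²
L = m/(density·A) = 0.874/(8900×7.3290e-07) = 134 m
R = ρL/A = (1.73×10^-8)(134)/(7.3290e-07) = 3.163 Ω
P = I²R = (16.7)² × 3.163 = 882 W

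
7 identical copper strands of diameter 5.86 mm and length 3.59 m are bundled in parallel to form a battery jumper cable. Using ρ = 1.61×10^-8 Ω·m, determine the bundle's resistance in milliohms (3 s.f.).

A_strand = π(2.9300e-03 m)² = 2.697e-05 m²
R_strand = ρL/A = (1.61×10^-8)(3.59)/(2.697e-05) = 0.002143 Ω
R_total = R_strand/N = 0.002143/7 = 0.306 mΩ

0.306 mΩ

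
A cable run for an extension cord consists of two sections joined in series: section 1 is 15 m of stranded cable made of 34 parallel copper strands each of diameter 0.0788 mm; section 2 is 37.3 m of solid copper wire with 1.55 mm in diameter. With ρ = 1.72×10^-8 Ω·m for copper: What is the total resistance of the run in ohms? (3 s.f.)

1.90 Ω

Section 1: A_strand = π(3.9400e-05)² = 4.877e-09 m²; R₁ = ρL/(N·A_s) = (1.72×10^-8)(15)/(34×4.877e-09) = 1.556 Ω
Section 2: A = π(d/2)² = π(7.7500e-04 m)² = 1.887e-06 m²
R₂ = (1.72×10^-8)(37.3)/(1.887e-06) = 0.34 Ω
R = R₁ + R₂ = 1.90 Ω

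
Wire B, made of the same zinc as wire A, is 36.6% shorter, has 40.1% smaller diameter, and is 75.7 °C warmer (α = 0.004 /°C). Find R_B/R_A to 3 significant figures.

2.30

R ∝ ρL/d² with ρ ∝ (1+αΔT), so R_B/R_A = (1 − 36.6/100) × (1 − 40.1/100)⁻² × (1 + 0.004×75.7)
= 0.634 × 2.787 × 1.303 = 2.30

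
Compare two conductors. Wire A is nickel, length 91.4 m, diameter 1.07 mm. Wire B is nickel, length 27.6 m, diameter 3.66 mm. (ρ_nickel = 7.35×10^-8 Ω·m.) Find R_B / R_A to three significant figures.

0.0258

R ∝ ρL/d², so R_B/R_A = (L_B/L_A) × (d_A/d_B)²
= (27.6/91.4) × (1.07/3.66)² = 0.0258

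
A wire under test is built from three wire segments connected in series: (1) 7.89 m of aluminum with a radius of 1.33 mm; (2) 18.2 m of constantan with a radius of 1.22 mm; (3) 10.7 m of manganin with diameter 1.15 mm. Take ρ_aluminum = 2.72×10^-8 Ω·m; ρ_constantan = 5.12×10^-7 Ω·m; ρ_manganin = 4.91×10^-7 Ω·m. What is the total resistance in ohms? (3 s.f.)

7.09 Ω

Seg 1: A = πr² = π(1.3300e-03 m)² = 5.557e-06 m²
R_1 = (2.72×10^-8)(7.89)/(5.557e-06) = 0.03862 Ω
Seg 2: A = πr² = π(1.2200e-03 m)² = 4.676e-06 m²
R_2 = (5.12×10^-7)(18.2)/(4.676e-06) = 1.993 Ω
Seg 3: A = π(d/2)² = π(5.7500e-04 m)² = 1.039e-06 m²
R_3 = (4.91×10^-7)(10.7)/(1.039e-06) = 5.058 Ω
R_total = R_1 + R_2 + R_3 = 7.09 Ω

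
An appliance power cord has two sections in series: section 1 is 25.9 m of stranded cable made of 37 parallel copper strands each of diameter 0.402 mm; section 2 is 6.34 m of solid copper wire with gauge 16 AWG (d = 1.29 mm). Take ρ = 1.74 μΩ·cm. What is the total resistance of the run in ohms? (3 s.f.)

0.180 Ω

ρ = 1.74 μΩ·cm = 1.74×10^-8 Ω·m
Section 1: A_strand = π(2.0100e-04)² = 1.269e-07 m²; R₁ = ρL/(N·A_s) = (1.74×10^-8)(25.9)/(37×1.269e-07) = 0.09596 Ω
Section 2: A = π(1.29/2 mm)² = π(6.4500e-04 m)² = 1.307e-06 m²
R₂ = (1.74×10^-8)(6.34)/(1.307e-06) = 0.08441 Ω
R = R₁ + R₂ = 0.180 Ω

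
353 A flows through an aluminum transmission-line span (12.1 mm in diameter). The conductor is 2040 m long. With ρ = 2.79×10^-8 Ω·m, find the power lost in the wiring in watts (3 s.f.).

61700 W

A = π(d/2)² = π(6.0500e-03 m)² = 1.150e-04 m²
R = ρL/A = (2.79×10^-8)(2040)/(1.150e-04) = 0.495 Ω
P = I²R = (353)² × 0.495 = 61700 W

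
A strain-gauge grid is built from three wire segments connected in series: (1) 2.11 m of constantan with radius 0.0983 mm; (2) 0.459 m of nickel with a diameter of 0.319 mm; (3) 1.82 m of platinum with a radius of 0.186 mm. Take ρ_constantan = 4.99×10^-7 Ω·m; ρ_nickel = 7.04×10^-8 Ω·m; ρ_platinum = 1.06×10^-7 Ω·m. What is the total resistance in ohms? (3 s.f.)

36.9 Ω

Seg 1: A = πr² = π(9.8300e-05 m)² = 3.036e-08 m²
R_1 = (4.99×10^-7)(2.11)/(3.036e-08) = 34.68 Ω
Seg 2: A = π(d/2)² = π(1.5950e-04 m)² = 7.992e-08 m²
R_2 = (7.04×10^-8)(0.459)/(7.992e-08) = 0.4043 Ω
Seg 3: A = πr² = π(1.8600e-04 m)² = 1.087e-07 m²
R_3 = (1.06×10^-7)(1.82)/(1.087e-07) = 1.775 Ω
R_total = R_1 + R_2 + R_3 = 36.9 Ω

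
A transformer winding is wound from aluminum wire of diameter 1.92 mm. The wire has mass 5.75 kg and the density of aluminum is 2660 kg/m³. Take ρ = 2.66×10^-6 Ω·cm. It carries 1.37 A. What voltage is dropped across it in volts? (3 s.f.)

9.40 V

ρ = 2.66×10^-6 Ω·cm = 2.66×10^-8 Ω·m
A = π(d/2)² = π(9.6000e-04 m)² = 2.8953e-06 m²
L = m/(density·A) = 5.75/(2660×2.8953e-06) = 746.6 m
R = ρL/A = (2.66×10^-8)(746.6)/(2.8953e-06) = 6.859 Ω
V = IR = 1.37 × 6.859 = 9.40 V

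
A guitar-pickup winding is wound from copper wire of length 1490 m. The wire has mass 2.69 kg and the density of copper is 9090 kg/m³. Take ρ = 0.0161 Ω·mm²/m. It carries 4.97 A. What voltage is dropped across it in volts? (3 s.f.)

ρ = 0.0161 Ω·mm²/m = 1.61×10^-8 Ω·m
A = m/(density·L) = 2.69/(9090×1490) = 1.9861e-07 m²
R = ρL/A = (1.61×10^-8)(1490)/(1.9861e-07) = 120.8 Ω
V = IR = 4.97 × 120.8 = 600 V

600 V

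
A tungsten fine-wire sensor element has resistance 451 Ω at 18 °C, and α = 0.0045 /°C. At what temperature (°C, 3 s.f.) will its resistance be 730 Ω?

155 °C

R = R₀(1 + α(T − T₀)) ⇒ T = T₀ + (R/R₀ − 1)/α
T = 18 + (730/451 − 1)/0.0045 = 18 + (0.6186)/0.0045 = 155 °C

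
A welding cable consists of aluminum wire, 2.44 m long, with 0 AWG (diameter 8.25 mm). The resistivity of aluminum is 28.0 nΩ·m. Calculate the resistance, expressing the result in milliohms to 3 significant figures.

ρ = 28.0 nΩ·m = 2.80×10^-8 Ω·m
A = π(8.25/2 mm)² = π(4.1250e-03 m)² = 5.346e-05 m²
R = ρL/A = (2.80×10^-8)(2.44 m)/(5.346e-05 m²) = 1.28 mΩ

1.28 mΩ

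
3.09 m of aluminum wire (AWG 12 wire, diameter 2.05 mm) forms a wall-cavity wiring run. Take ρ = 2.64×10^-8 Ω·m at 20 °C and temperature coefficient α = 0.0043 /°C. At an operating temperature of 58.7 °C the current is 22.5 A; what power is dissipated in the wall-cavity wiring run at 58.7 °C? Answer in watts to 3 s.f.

A = π(2.05/2 mm)² = π(1.0250e-03 m)² = 3.301e-06 m²
R₍20₎ = ρL/A = (2.64×10^-8)(3.09)/(3.301e-06) = 0.02472 Ω
R₍58.7₎ = R₍20₎(1 + αΔT) = 0.02472 × (1 + 0.0043×38.7) = 0.02883 Ω
P = I²R = (22.5)² × 0.02883 = 14.6 W

14.6 W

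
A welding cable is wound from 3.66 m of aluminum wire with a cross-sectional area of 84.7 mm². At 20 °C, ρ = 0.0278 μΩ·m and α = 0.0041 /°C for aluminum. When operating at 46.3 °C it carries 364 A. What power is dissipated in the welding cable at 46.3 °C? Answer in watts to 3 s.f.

ρ = 0.0278 μΩ·m = 2.78×10^-8 Ω·m
A = 84.7 mm² = 8.470e-05 m²
R₍20₎ = ρL/A = (2.78×10^-8)(3.66)/(8.470e-05) = 0.001201 Ω
R₍46.3₎ = R₍20₎(1 + αΔT) = 0.001201 × (1 + 0.0041×26.3) = 0.001331 Ω
P = I²R = (364)² × 0.001331 = 176 W

176 W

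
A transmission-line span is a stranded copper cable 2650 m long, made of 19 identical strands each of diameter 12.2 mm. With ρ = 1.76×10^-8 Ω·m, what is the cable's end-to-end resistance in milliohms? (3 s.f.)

A_strand = π(6.1000e-03 m)² = 1.169e-04 m²
R_strand = ρL/A = (1.76×10^-8)(2650)/(1.169e-04) = 0.399 Ω
R_total = R_strand/N = 0.399/19 = 21.0 mΩ

21.0 mΩ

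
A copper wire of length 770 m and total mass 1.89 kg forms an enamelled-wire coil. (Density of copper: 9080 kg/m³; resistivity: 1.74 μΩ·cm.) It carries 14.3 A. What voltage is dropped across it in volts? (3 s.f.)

ρ = 1.74 μΩ·cm = 1.74×10^-8 Ω·m
A = m/(density·L) = 1.89/(9080×770) = 2.7032e-07 m²
R = ρL/A = (1.74×10^-8)(770)/(2.7032e-07) = 49.56 Ω
V = IR = 14.3 × 49.56 = 709 V

709 V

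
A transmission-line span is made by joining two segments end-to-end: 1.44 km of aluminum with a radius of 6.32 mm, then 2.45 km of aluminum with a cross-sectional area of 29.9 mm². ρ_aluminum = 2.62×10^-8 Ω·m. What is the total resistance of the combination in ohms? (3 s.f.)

Segment 1: A = πr² = π(6.3200e-03 m)² = 1.255e-04 m²
R₁ = ρL/A = (2.62×10^-8)(1440)/(1.255e-04) = 0.3007 Ω
Segment 2: A = 29.9 mm² = 2.990e-05 m²
R₂ = (2.62×10^-8)(2450)/(2.990e-05) = 2.147 Ω
R = R₁ + R₂ = 2.45 Ω

2.45 Ω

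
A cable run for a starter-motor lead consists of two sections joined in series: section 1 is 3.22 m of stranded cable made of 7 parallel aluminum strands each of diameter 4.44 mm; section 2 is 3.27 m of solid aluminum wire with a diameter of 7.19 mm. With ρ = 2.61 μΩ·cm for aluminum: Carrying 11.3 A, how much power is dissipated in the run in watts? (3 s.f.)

ρ = 2.61 μΩ·cm = 2.61×10^-8 Ω·m
Section 1: A_strand = π(2.2200e-03)² = 1.548e-05 m²; R₁ = ρL/(N·A_s) = (2.61×10^-8)(3.22)/(7×1.548e-05) = 7.754×10^-4 Ω
Section 2: A = π(d/2)² = π(3.5950e-03 m)² = 4.060e-05 m²
R₂ = (2.61×10^-8)(3.27)/(4.060e-05) = 0.002102 Ω
R = R₁ + R₂ = 0.002877 Ω
P = I²R = (11.3)² × 0.002877 = 0.367 W

0.367 W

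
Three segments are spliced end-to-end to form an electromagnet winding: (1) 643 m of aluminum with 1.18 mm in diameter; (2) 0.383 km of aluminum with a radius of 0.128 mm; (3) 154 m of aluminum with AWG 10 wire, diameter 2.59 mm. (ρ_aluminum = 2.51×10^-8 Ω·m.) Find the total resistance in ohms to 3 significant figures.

202 Ω

Seg 1: A = π(d/2)² = π(5.9000e-04 m)² = 1.094e-06 m²
R_1 = (2.51×10^-8)(643)/(1.094e-06) = 14.76 Ω
Seg 2: A = πr² = π(1.2800e-04 m)² = 5.147e-08 m²
R_2 = (2.51×10^-8)(383)/(5.147e-08) = 186.8 Ω
Seg 3: A = π(2.59/2 mm)² = π(1.2950e-03 m)² = 5.269e-06 m²
R_3 = (2.51×10^-8)(154)/(5.269e-06) = 0.7337 Ω
R_total = R_1 + R_2 + R_3 = 202 Ω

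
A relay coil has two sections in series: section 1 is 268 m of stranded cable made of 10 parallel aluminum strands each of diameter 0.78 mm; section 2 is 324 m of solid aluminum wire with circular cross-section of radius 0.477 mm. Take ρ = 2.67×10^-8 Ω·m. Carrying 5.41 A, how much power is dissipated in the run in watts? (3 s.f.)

Section 1: A_strand = π(3.9000e-04)² = 4.778e-07 m²; R₁ = ρL/(N·A_s) = (2.67×10^-8)(268)/(10×4.778e-07) = 1.498 Ω
Section 2: A = πr² = π(4.7700e-04 m)² = 7.148e-07 m²
R₂ = (2.67×10^-8)(324)/(7.148e-07) = 12.1 Ω
R = R₁ + R₂ = 13.6 Ω
P = I²R = (5.41)² × 13.6 = 398 W

398 W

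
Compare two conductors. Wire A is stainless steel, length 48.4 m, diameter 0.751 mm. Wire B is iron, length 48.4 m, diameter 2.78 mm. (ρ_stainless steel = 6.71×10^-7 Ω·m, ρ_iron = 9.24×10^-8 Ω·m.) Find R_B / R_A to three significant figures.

R ∝ ρL/d², so R_B/R_A = (ρ_B/ρ_A) × (d_A/d_B)²
= (9.24×10^-8/6.71×10^-7) × (0.751/2.78)² = 0.0100

0.0100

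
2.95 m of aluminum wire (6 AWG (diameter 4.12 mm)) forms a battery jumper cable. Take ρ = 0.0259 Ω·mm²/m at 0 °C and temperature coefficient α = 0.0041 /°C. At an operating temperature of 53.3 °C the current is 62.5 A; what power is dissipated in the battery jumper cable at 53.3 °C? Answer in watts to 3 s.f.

ρ = 0.0259 Ω·mm²/m = 2.59×10^-8 Ω·m
A = π(4.12/2 mm)² = π(2.0600e-03 m)² = 1.333e-05 m²
R₍0₎ = ρL/A = (2.59×10^-8)(2.95)/(1.333e-05) = 0.005731 Ω
R₍53.3₎ = R₍0₎(1 + αΔT) = 0.005731 × (1 + 0.0041×53.3) = 0.006984 Ω
P = I²R = (62.5)² × 0.006984 = 27.3 W

27.3 W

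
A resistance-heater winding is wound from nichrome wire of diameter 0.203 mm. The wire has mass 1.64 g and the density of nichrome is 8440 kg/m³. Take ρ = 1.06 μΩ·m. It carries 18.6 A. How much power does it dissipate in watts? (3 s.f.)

ρ = 1.06 μΩ·m = 1.06×10^-6 Ω·m
A = π(d/2)² = π(1.0150e-04 m)² = 3.2365e-08 m²
L = m/(density·A) = 0.00164/(8440×3.2365e-08) = 6.004 m
R = ρL/A = (1.06×10^-6)(6.004)/(3.2365e-08) = 196.6 Ω
P = I²R = (18.6)² × 196.6 = 68000 W

68000 W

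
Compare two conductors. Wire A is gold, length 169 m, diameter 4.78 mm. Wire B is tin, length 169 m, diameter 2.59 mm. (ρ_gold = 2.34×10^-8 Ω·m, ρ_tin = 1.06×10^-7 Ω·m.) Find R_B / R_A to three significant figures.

15.4

R ∝ ρL/d², so R_B/R_A = (ρ_B/ρ_A) × (d_A/d_B)²
= (1.06×10^-7/2.34×10^-8) × (4.78/2.59)² = 15.4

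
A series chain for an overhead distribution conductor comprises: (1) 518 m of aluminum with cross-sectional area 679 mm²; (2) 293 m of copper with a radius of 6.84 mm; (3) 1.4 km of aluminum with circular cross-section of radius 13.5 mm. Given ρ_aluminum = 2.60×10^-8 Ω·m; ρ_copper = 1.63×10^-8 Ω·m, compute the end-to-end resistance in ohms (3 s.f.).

0.116 Ω

Seg 1: A = 679 mm² = 6.790e-04 m²
R_1 = (2.60×10^-8)(518)/(6.790e-04) = 0.01984 Ω
Seg 2: A = πr² = π(6.8400e-03 m)² = 1.470e-04 m²
R_2 = (1.63×10^-8)(293)/(1.470e-04) = 0.03249 Ω
Seg 3: A = πr² = π(1.3500e-02 m)² = 5.726e-04 m²
R_3 = (2.60×10^-8)(1400)/(5.726e-04) = 0.06357 Ω
R_total = R_1 + R_2 + R_3 = 0.116 Ω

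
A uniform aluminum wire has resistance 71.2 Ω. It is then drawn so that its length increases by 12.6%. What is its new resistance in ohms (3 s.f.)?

90.3 Ω

k = 1 + 12.6/100 = 1.126; volume constant ⇒ A' = A/k, so R' = k²R.
R' = 1.268 × 71.2 = 90.3 Ω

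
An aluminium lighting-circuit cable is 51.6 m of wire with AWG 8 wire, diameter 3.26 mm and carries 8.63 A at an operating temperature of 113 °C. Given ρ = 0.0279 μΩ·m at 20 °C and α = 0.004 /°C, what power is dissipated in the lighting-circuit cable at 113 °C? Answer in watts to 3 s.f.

ρ = 0.0279 μΩ·m = 2.79×10^-8 Ω·m
A = π(3.26/2 mm)² = π(1.6300e-03 m)² = 8.347e-06 m²
R₍20₎ = ρL/A = (2.79×10^-8)(51.6)/(8.347e-06) = 0.1725 Ω
R₍113₎ = R₍20₎(1 + αΔT) = 0.1725 × (1 + 0.004×93) = 0.2366 Ω
P = I²R = (8.63)² × 0.2366 = 17.6 W

17.6 W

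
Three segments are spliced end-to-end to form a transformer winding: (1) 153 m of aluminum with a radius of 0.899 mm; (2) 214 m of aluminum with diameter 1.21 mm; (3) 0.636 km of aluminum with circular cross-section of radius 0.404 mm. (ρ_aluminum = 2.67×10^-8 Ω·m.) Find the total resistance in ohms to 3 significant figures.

39.7 Ω

Seg 1: A = πr² = π(8.9900e-04 m)² = 2.539e-06 m²
R_1 = (2.67×10^-8)(153)/(2.539e-06) = 1.609 Ω
Seg 2: A = π(d/2)² = π(6.0500e-04 m)² = 1.150e-06 m²
R_2 = (2.67×10^-8)(214)/(1.150e-06) = 4.969 Ω
Seg 3: A = πr² = π(4.0400e-04 m)² = 5.128e-07 m²
R_3 = (2.67×10^-8)(636)/(5.128e-07) = 33.12 Ω
R_total = R_1 + R_2 + R_3 = 39.7 Ω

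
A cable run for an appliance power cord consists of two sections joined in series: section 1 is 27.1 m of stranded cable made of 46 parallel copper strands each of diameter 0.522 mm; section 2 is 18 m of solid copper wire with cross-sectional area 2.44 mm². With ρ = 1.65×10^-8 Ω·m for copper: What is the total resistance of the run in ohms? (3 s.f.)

0.167 Ω

Section 1: A_strand = π(2.6100e-04)² = 2.140e-07 m²; R₁ = ρL/(N·A_s) = (1.65×10^-8)(27.1)/(46×2.140e-07) = 0.04542 Ω
Section 2: A = 2.44 mm² = 2.440e-06 m²
R₂ = (1.65×10^-8)(18)/(2.440e-06) = 0.1217 Ω
R = R₁ + R₂ = 0.167 Ω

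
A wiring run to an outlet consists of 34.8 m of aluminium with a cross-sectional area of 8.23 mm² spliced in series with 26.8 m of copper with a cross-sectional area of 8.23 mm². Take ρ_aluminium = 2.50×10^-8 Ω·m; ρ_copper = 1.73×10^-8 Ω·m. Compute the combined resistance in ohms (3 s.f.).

0.162 Ω

Segment 1: A = 8.23 mm² = 8.230e-06 m²
R₁ = ρL/A = (2.50×10^-8)(34.8)/(8.230e-06) = 0.1057 Ω
R₂ = (1.73×10^-8)(26.8)/(8.230e-06) = 0.05634 Ω
R = R₁ + R₂ = 0.162 Ω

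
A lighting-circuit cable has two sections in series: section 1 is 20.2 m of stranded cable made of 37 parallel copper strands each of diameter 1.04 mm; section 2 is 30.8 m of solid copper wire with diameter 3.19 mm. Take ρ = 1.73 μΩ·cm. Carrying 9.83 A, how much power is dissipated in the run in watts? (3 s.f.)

7.52 W

ρ = 1.73 μΩ·cm = 1.73×10^-8 Ω·m
Section 1: A_strand = π(5.2000e-04)² = 8.495e-07 m²; R₁ = ρL/(N·A_s) = (1.73×10^-8)(20.2)/(37×8.495e-07) = 0.01112 Ω
Section 2: A = π(d/2)² = π(1.5950e-03 m)² = 7.992e-06 m²
R₂ = (1.73×10^-8)(30.8)/(7.992e-06) = 0.06667 Ω
R = R₁ + R₂ = 0.07779 Ω
P = I²R = (9.83)² × 0.07779 = 7.52 W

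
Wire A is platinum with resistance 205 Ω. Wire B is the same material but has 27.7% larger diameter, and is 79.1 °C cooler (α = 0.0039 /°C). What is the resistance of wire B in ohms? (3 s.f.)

86.9 Ω

R ∝ ρL/d² with ρ ∝ (1+αΔT), so R_B/R_A = (1 + 27.7/100)⁻² × (1 − 0.0039×79.1)
= 0.6132 × 0.6915 = 0.424
R_B = 0.424 × 205 = 86.9 Ω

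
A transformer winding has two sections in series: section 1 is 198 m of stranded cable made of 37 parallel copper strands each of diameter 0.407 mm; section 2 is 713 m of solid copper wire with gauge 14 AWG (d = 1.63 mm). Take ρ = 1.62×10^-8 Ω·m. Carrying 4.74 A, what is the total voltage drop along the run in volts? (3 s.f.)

29.4 V

Section 1: A_strand = π(2.0350e-04)² = 1.301e-07 m²; R₁ = ρL/(N·A_s) = (1.62×10^-8)(198)/(37×1.301e-07) = 0.6663 Ω
Section 2: A = π(1.63/2 mm)² = π(8.1500e-04 m)² = 2.087e-06 m²
R₂ = (1.62×10^-8)(713)/(2.087e-06) = 5.535 Ω
R = R₁ + R₂ = 6.202 Ω
V = IR = 4.74 × 6.202 = 29.4 V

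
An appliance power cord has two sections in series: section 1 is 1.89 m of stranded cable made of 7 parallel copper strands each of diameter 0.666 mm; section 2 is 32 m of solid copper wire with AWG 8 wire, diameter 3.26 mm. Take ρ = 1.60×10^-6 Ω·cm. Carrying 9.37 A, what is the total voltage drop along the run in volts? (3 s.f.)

ρ = 1.60×10^-6 Ω·cm = 1.60×10^-8 Ω·m
Section 1: A_strand = π(3.3300e-04)² = 3.484e-07 m²; R₁ = ρL/(N·A_s) = (1.60×10^-8)(1.89)/(7×3.484e-07) = 0.0124 Ω
Section 2: A = π(3.26/2 mm)² = π(1.6300e-03 m)² = 8.347e-06 m²
R₂ = (1.60×10^-8)(32)/(8.347e-06) = 0.06134 Ω
R = R₁ + R₂ = 0.07374 Ω
V = IR = 9.37 × 0.07374 = 0.691 V

0.691 V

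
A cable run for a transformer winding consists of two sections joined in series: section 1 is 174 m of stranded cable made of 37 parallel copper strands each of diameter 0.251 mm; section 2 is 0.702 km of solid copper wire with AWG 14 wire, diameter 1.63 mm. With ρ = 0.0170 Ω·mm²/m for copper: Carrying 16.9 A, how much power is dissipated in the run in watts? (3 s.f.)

ρ = 0.0170 Ω·mm²/m = 1.70×10^-8 Ω·m
Section 1: A_strand = π(1.2550e-04)² = 4.948e-08 m²; R₁ = ρL/(N·A_s) = (1.70×10^-8)(174)/(37×4.948e-08) = 1.616 Ω
Section 2: A = π(1.63/2 mm)² = π(8.1500e-04 m)² = 2.087e-06 m²
R₂ = (1.70×10^-8)(702)/(2.087e-06) = 5.719 Ω
R = R₁ + R₂ = 7.335 Ω
P = I²R = (16.9)² × 7.335 = 2090 W

2090 W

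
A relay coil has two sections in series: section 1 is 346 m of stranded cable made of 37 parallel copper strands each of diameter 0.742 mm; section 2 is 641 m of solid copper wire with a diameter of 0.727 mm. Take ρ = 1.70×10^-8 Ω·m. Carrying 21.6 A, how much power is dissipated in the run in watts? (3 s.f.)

Section 1: A_strand = π(3.7100e-04)² = 4.324e-07 m²; R₁ = ρL/(N·A_s) = (1.70×10^-8)(346)/(37×4.324e-07) = 0.3676 Ω
Section 2: A = π(d/2)² = π(3.6350e-04 m)² = 4.151e-07 m²
R₂ = (1.70×10^-8)(641)/(4.151e-07) = 26.25 Ω
R = R₁ + R₂ = 26.62 Ω
P = I²R = (21.6)² × 26.62 = 12400 W

12400 W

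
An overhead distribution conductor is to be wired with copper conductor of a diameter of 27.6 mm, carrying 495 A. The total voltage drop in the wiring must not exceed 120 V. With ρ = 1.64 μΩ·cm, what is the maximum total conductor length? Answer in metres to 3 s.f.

ρ = 1.64 μΩ·cm = 1.64×10^-8 Ω·m
A = π(d/2)² = π(1.3800e-02 m)² = 5.983e-04 m²
L_max = V_max·A/(1·ρI) = (120)(5.983e-04)/(1.64×10^-8×495) = 8840 m

8840 m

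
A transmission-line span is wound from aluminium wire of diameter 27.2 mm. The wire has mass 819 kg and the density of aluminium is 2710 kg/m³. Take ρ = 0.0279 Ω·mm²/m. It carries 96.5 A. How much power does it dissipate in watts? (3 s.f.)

ρ = 0.0279 Ω·mm²/m = 2.79×10^-8 Ω·m
A = π(d/2)² = π(1.3600e-02 m)² = 5.8107e-04 m²
L = m/(density·A) = 819/(2710×5.8107e-04) = 520.1 m
R = ρL/A = (2.79×10^-8)(520.1)/(5.8107e-04) = 0.02497 Ω
P = I²R = (96.5)² × 0.02497 = 233 W

233 W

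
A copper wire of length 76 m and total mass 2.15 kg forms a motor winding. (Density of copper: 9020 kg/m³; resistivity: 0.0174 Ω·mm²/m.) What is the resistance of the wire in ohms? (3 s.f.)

0.422 Ω

ρ = 0.0174 Ω·mm²/m = 1.74×10^-8 Ω·m
A = m/(density·L) = 2.15/(9020×76) = 3.1363e-06 m²
R = ρL/A = (1.74×10^-8)(76)/(3.1363e-06) = 0.422 Ω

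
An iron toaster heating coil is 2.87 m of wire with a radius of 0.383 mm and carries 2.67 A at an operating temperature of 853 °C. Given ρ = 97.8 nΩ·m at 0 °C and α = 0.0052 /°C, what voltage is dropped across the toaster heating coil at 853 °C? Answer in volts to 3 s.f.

ρ = 97.8 nΩ·m = 9.78×10^-8 Ω·m
A = πr² = π(3.8300e-04 m)² = 4.608e-07 m²
R₍0₎ = ρL/A = (9.78×10^-8)(2.87)/(4.608e-07) = 0.6091 Ω
R₍853₎ = R₍0₎(1 + αΔT) = 0.6091 × (1 + 0.0052×853) = 3.311 Ω
V = IR = 2.67 × 3.311 = 8.84 V

8.84 V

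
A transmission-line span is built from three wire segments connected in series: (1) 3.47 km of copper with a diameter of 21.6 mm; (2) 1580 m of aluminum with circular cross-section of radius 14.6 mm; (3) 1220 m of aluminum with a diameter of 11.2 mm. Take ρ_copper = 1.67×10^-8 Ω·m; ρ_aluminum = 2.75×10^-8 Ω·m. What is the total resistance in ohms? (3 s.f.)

Seg 1: A = π(d/2)² = π(1.0800e-02 m)² = 3.664e-04 m²
R_1 = (1.67×10^-8)(3470)/(3.664e-04) = 0.1581 Ω
Seg 2: A = πr² = π(1.4600e-02 m)² = 6.697e-04 m²
R_2 = (2.75×10^-8)(1580)/(6.697e-04) = 0.06488 Ω
Seg 3: A = π(d/2)² = π(5.6000e-03 m)² = 9.852e-05 m²
R_3 = (2.75×10^-8)(1220)/(9.852e-05) = 0.3405 Ω
R_total = R_1 + R_2 + R_3 = 0.564 Ω

0.564 Ω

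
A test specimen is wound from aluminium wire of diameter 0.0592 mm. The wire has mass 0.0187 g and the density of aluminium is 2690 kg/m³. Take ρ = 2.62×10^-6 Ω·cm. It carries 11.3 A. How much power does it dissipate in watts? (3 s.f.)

3070 W

ρ = 2.62×10^-6 Ω·cm = 2.62×10^-8 Ω·m
A = π(d/2)² = π(2.9600e-05 m)² = 2.7525e-09 m²
L = m/(density·A) = 1.870×10^-5/(2690×2.7525e-09) = 2.526 m
R = ρL/A = (2.62×10^-8)(2.526)/(2.7525e-09) = 24.04 Ω
P = I²R = (11.3)² × 24.04 = 3070 W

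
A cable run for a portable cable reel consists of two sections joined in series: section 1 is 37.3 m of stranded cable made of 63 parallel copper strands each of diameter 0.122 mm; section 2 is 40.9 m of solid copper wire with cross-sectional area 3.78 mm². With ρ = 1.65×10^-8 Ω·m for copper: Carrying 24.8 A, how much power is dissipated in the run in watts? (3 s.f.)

624 W

Section 1: A_strand = π(6.1000e-05)² = 1.169e-08 m²; R₁ = ρL/(N·A_s) = (1.65×10^-8)(37.3)/(63×1.169e-08) = 0.8357 Ω
Section 2: A = 3.78 mm² = 3.780e-06 m²
R₂ = (1.65×10^-8)(40.9)/(3.780e-06) = 0.1785 Ω
R = R₁ + R₂ = 1.014 Ω
P = I²R = (24.8)² × 1.014 = 624 W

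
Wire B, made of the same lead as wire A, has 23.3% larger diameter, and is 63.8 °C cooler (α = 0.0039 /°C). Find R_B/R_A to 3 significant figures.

R ∝ ρL/d² with ρ ∝ (1+αΔT), so R_B/R_A = (1 + 23.3/100)⁻² × (1 − 0.0039×63.8)
= 0.6578 × 0.7512 = 0.494

0.494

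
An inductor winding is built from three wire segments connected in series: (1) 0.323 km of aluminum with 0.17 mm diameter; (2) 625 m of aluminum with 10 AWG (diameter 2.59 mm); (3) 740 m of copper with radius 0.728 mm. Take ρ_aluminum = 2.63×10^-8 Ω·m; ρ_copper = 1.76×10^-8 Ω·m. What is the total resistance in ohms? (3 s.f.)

Seg 1: A = π(d/2)² = π(8.5000e-05 m)² = 2.270e-08 m²
R_1 = (2.63×10^-8)(323)/(2.270e-08) = 374.3 Ω
Seg 2: A = π(2.59/2 mm)² = π(1.2950e-03 m)² = 5.269e-06 m²
R_2 = (2.63×10^-8)(625)/(5.269e-06) = 3.12 Ω
Seg 3: A = πr² = π(7.2800e-04 m)² = 1.665e-06 m²
R_3 = (1.76×10^-8)(740)/(1.665e-06) = 7.822 Ω
R_total = R_1 + R_2 + R_3 = 385 Ω

385 Ω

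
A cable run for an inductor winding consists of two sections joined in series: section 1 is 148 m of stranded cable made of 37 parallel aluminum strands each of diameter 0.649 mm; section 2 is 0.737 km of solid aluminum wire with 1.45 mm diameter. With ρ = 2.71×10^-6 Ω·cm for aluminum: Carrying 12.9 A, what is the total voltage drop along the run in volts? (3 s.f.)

ρ = 2.71×10^-6 Ω·cm = 2.71×10^-8 Ω·m
Section 1: A_strand = π(3.2450e-04)² = 3.308e-07 m²; R₁ = ρL/(N·A_s) = (2.71×10^-8)(148)/(37×3.308e-07) = 0.3277 Ω
Section 2: A = π(d/2)² = π(7.2500e-04 m)² = 1.651e-06 m²
R₂ = (2.71×10^-8)(737)/(1.651e-06) = 12.1 Ω
R = R₁ + R₂ = 12.42 Ω
V = IR = 12.9 × 12.42 = 160 V

160 V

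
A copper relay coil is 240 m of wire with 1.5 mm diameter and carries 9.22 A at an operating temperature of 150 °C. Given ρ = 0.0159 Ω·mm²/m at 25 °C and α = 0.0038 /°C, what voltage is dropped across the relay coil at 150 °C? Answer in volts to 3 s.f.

29.4 V

ρ = 0.0159 Ω·mm²/m = 1.59×10^-8 Ω·m
A = π(d/2)² = π(7.5000e-04 m)² = 1.767e-06 m²
R₍25₎ = ρL/A = (1.59×10^-8)(240)/(1.767e-06) = 2.159 Ω
R₍150₎ = R₍25₎(1 + αΔT) = 2.159 × (1 + 0.0038×125) = 3.185 Ω
V = IR = 9.22 × 3.185 = 29.4 V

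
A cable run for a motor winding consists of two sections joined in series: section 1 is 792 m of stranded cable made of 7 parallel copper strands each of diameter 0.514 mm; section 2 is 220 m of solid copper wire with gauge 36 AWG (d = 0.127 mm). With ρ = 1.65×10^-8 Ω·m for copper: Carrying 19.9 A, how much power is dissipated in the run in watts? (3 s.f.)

1.17×10^5 W

Section 1: A_strand = π(2.5700e-04)² = 2.075e-07 m²; R₁ = ρL/(N·A_s) = (1.65×10^-8)(792)/(7×2.075e-07) = 8.997 Ω
Section 2: A = π(0.127/2 mm)² = π(6.3500e-05 m)² = 1.267e-08 m²
R₂ = (1.65×10^-8)(220)/(1.267e-08) = 286.6 Ω
R = R₁ + R₂ = 295.6 Ω
P = I²R = (19.9)² × 295.6 = 1.17×10^5 W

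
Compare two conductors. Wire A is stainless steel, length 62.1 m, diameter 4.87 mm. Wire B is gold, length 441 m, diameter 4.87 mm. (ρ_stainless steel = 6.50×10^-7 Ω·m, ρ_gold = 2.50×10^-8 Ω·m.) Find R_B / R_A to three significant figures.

0.273

R ∝ ρL/d², so R_B/R_A = (ρ_B/ρ_A) × (L_B/L_A)
= (2.50×10^-8/6.50×10^-7) × (441/62.1) = 0.273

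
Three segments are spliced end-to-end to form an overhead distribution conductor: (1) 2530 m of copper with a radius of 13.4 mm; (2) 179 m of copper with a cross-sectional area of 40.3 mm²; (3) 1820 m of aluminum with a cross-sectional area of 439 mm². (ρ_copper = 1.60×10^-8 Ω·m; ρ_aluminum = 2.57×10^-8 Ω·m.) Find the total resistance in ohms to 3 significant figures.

Seg 1: A = πr² = π(1.3400e-02 m)² = 5.641e-04 m²
R_1 = (1.60×10^-8)(2530)/(5.641e-04) = 0.07176 Ω
Seg 2: A = 40.3 mm² = 4.030e-05 m²
R_2 = (1.60×10^-8)(179)/(4.030e-05) = 0.07107 Ω
Seg 3: A = 439 mm² = 4.390e-04 m²
R_3 = (2.57×10^-8)(1820)/(4.390e-04) = 0.1065 Ω
R_total = R_1 + R_2 + R_3 = 0.249 Ω

0.249 Ω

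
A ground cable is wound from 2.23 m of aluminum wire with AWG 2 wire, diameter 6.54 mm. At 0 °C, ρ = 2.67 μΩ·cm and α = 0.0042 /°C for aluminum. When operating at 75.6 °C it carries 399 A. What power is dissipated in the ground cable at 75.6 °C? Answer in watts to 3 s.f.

372 W

ρ = 2.67 μΩ·cm = 2.67×10^-8 Ω·m
A = π(6.54/2 mm)² = π(3.2700e-03 m)² = 3.359e-05 m²
R₍0₎ = ρL/A = (2.67×10^-8)(2.23)/(3.359e-05) = 0.001772 Ω
R₍75.6₎ = R₍0₎(1 + αΔT) = 0.001772 × (1 + 0.0042×75.6) = 0.002335 Ω
P = I²R = (399)² × 0.002335 = 372 W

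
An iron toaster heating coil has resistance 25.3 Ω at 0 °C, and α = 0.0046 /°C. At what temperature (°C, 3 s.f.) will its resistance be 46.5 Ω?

182 °C

R = R₀(1 + α(T − T₀)) ⇒ T = T₀ + (R/R₀ − 1)/α
T = 0 + (46.5/25.3 − 1)/0.0046 = 0 + (0.8379)/0.0046 = 182 °C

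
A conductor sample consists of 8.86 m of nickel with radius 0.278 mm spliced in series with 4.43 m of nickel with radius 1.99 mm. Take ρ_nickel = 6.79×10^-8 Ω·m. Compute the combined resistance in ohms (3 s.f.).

Segment 1: A = πr² = π(2.7800e-04 m)² = 2.428e-07 m²
R₁ = ρL/A = (6.79×10^-8)(8.86)/(2.428e-07) = 2.478 Ω
Segment 2: A = πr² = π(1.9900e-03 m)² = 1.244e-05 m²
R₂ = (6.79×10^-8)(4.43)/(1.244e-05) = 0.02418 Ω
R = R₁ + R₂ = 2.50 Ω

2.50 Ω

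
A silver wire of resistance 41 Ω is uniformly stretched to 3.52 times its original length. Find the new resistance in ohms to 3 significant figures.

Volume constant ⇒ A' = A/k with k = 3.52. R' = ρ(kL)/(A/k) = k²R.
R' = 12.39 × 41 = 508 Ω

508 Ω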